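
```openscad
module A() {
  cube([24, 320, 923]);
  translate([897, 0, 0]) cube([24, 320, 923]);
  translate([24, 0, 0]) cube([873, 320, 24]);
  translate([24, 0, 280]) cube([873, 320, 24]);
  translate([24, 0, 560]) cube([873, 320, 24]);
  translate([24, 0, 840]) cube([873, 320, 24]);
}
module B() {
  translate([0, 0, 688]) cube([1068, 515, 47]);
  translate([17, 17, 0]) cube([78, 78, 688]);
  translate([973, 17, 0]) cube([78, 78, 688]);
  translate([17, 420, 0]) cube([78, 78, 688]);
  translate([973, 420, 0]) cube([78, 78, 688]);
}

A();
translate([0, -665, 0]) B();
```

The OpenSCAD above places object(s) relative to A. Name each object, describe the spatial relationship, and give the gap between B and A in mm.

A is a bookshelf. B is a table. The table is on the floor beside the bookshelf on its −y side. The gap between the table and the bookshelf is 150 mm.

The table's nearest face is 150 mm from the bookshelf's −y face.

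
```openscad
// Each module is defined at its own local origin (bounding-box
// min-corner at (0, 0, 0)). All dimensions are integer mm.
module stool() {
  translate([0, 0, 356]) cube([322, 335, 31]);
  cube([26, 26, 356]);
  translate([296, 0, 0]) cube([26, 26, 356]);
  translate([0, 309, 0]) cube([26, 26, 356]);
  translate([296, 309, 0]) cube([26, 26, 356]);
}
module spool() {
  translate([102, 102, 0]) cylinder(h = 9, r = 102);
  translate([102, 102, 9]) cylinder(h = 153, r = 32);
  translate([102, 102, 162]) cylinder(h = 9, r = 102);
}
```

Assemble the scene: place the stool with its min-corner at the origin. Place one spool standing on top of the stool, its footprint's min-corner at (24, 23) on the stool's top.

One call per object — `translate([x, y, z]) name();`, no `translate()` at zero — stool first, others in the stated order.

stool();
translate([24, 23, 387]) spool();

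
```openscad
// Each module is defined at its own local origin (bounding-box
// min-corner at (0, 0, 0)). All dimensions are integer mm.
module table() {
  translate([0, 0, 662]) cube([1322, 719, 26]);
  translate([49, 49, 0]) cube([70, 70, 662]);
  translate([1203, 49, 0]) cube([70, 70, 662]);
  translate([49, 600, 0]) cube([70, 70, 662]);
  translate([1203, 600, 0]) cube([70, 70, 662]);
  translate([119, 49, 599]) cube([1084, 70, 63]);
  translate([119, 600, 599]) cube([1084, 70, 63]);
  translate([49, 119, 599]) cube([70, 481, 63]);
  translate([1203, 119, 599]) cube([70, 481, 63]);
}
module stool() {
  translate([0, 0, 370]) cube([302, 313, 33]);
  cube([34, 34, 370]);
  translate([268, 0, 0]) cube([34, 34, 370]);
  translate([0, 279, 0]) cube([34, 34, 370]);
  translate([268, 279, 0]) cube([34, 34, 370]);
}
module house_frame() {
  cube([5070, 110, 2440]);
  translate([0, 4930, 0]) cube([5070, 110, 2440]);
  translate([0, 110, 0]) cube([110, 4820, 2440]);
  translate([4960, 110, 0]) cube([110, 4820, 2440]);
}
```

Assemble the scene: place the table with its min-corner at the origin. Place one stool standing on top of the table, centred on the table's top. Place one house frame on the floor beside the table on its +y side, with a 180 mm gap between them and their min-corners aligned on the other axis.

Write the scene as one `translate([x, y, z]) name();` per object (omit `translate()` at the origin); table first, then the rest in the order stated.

table();
translate([510, 203, 688]) stool();
translate([0, 899, 0]) house_frame();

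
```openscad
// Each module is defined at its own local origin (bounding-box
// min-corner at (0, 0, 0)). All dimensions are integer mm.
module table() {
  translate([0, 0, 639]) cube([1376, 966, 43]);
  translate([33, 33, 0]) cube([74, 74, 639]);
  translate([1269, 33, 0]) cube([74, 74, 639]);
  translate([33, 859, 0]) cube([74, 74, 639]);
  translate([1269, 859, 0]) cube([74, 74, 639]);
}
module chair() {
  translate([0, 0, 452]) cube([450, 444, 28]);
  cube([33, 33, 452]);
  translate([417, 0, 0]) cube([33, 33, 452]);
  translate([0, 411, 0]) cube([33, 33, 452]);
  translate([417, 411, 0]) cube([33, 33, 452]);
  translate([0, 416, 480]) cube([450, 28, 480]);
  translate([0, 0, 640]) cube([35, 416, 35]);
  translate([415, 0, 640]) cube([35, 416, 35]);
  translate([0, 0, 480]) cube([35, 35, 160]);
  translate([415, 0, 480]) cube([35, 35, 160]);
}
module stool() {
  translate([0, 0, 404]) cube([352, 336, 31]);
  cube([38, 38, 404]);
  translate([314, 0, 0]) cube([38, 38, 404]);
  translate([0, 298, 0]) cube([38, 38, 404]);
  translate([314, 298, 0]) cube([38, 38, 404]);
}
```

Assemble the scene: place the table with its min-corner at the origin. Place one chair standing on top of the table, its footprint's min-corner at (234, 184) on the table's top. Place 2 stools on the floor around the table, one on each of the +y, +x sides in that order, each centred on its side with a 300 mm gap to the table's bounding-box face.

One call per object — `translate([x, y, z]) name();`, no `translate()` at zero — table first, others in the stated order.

table();
translate([234, 184, 682]) chair();
translate([512, 1266, 0]) stool();
translate([1676, 315, 0]) stool();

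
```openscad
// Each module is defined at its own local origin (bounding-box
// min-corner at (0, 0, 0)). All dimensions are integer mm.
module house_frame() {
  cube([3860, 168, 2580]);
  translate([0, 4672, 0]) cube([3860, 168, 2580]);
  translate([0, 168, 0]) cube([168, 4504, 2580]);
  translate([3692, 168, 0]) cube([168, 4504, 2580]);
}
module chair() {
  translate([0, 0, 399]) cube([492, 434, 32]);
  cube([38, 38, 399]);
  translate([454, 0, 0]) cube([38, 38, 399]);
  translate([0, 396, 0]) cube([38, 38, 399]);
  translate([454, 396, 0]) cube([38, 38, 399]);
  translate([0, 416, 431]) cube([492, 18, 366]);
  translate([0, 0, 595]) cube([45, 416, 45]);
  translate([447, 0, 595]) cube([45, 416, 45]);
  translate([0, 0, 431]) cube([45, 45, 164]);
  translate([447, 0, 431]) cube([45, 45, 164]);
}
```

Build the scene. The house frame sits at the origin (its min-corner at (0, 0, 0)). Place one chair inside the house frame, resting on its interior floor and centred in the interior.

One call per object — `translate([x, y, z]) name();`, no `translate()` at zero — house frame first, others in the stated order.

house_frame();
translate([1684, 2203, 0]) chair();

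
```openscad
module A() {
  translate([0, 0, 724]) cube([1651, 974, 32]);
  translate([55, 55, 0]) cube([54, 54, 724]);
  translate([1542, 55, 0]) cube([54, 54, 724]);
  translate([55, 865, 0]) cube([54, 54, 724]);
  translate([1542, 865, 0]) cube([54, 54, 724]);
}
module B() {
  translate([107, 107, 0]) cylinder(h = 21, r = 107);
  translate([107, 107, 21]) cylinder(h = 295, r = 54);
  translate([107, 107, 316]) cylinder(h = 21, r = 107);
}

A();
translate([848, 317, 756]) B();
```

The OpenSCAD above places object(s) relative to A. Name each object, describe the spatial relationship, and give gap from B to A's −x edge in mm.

The spool's min-x is at 848; the table's min-x is 0; gap = 848 mm.

A is a table. B is a spool. The spool is on top of the table. The gap from the spool to the table's −x edge is 848 mm.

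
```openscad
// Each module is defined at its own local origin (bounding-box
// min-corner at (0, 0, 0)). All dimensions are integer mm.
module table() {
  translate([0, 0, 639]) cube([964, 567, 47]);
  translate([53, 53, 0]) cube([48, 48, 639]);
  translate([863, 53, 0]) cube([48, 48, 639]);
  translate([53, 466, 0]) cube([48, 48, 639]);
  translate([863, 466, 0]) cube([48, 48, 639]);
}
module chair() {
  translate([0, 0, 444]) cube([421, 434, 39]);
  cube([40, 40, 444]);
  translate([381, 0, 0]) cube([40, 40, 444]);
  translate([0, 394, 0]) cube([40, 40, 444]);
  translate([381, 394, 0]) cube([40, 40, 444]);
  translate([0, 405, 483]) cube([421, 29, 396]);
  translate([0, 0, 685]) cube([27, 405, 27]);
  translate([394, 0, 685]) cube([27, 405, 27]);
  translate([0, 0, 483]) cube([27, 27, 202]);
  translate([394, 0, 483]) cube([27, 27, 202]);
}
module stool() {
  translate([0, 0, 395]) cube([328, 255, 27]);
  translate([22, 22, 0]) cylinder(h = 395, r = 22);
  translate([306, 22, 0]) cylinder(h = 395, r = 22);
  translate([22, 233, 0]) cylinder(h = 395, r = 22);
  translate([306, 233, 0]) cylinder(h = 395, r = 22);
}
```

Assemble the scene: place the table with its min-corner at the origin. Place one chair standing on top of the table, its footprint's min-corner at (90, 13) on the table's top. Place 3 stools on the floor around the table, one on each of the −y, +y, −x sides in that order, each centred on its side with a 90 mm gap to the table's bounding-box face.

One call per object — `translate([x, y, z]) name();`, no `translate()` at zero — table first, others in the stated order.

table();
translate([90, 13, 686]) chair();
translate([318, -345, 0]) stool();
translate([318, 657, 0]) stool();
translate([-418, 156, 0]) stool();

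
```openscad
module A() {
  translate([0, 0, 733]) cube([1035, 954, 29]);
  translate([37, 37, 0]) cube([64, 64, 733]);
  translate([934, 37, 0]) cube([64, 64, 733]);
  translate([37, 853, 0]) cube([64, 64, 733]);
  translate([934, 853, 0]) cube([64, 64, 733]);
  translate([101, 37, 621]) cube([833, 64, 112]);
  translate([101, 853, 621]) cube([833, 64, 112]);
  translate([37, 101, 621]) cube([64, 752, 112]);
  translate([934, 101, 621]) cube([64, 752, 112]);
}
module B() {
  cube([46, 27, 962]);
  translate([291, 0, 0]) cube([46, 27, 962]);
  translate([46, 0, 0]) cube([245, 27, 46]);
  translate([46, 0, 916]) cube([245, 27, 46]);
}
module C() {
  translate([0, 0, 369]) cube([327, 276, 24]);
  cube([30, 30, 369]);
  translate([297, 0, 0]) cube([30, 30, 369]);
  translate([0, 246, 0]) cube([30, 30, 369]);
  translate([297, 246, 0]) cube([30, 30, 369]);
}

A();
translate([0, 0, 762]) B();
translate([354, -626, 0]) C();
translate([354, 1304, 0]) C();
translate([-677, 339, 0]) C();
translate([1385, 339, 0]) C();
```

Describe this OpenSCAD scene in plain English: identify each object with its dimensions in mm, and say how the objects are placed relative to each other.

A is a table: top 1035 mm (x) × 954 mm (y), 29 mm thick, upper face at z = 762 mm, on four 64×64 mm square legs, each inset 37 mm from the nearest pair of top edges, running from z = 0 to the bottom of the top. Four apron rails, 64 mm thick and 112 mm tall, run between adjacent legs with their top edges flush with the underside of the top and their outer faces flush with the legs' outer faces.

B is a rectangular picture frame lying in the x–z plane (depth along y). The opening is 245 mm wide (x) by 870 mm tall (z), surrounded by a border 46 mm wide on all four sides. The frame is 27 mm deep and is made of two full-height vertical stiles with two horizontal rails fitted between them.

C is a simple wooden stool: a rectangular seat 327 mm (x) by 276 mm (y), 24 mm thick, top face at z = 393 mm, on four square legs, each 30×30 mm in cross-section. The legs rest on z = 0, each flush with a corner of the seat.

The picture frame is on top of the table. Four stools sit around the table at the −y, +y, −x, +x sides.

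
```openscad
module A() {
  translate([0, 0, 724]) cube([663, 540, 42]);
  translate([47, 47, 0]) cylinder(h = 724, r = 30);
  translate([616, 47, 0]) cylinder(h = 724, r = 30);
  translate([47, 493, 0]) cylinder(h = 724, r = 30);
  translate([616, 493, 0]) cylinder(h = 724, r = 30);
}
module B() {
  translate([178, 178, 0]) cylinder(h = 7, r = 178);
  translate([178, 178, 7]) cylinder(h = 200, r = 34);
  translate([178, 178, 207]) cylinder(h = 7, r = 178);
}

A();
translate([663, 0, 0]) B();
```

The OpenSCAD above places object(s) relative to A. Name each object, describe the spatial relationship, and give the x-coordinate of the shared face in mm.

The table's +x face and the spool's −x face are both at x = 663 mm.

A is a table. B is a spool. The spool is against the table's +x side, with their −y faces flush. The x-coordinate of the shared face is 663 mm.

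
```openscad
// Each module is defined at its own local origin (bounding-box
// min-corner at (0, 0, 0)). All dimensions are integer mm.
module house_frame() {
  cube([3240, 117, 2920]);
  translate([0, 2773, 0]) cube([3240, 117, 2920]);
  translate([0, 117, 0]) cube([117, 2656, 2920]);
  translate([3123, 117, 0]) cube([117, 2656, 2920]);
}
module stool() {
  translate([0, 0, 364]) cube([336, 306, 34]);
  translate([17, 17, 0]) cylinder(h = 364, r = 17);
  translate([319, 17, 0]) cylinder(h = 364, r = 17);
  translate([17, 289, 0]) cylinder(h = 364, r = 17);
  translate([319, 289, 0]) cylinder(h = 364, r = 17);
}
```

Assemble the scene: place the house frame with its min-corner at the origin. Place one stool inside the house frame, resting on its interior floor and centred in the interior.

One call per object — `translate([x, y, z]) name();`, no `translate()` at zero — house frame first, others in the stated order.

house_frame();
translate([1452, 1292, 0]) stool();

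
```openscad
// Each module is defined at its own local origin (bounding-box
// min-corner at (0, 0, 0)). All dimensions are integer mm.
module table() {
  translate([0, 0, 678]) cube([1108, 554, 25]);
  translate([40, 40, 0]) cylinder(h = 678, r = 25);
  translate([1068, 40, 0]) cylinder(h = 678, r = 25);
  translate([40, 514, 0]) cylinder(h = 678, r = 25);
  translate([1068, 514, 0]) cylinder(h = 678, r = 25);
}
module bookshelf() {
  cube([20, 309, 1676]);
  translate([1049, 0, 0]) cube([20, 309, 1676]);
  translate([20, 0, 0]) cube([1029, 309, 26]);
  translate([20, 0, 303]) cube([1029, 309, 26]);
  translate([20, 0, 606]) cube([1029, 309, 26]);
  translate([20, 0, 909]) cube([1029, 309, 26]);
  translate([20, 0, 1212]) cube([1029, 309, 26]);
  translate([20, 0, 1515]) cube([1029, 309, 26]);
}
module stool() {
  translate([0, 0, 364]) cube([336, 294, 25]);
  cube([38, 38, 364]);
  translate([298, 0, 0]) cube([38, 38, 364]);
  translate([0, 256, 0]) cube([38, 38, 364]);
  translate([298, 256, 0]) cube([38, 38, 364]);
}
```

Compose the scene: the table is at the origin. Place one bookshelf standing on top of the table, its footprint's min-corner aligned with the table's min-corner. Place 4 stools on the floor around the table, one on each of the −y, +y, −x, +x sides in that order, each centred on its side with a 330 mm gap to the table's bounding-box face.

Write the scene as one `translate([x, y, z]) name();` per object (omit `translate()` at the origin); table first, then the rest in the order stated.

table();
translate([0, 0, 703]) bookshelf();
translate([386, -624, 0]) stool();
translate([386, 884, 0]) stool();
translate([-666, 130, 0]) stool();
translate([1438, 130, 0]) stool();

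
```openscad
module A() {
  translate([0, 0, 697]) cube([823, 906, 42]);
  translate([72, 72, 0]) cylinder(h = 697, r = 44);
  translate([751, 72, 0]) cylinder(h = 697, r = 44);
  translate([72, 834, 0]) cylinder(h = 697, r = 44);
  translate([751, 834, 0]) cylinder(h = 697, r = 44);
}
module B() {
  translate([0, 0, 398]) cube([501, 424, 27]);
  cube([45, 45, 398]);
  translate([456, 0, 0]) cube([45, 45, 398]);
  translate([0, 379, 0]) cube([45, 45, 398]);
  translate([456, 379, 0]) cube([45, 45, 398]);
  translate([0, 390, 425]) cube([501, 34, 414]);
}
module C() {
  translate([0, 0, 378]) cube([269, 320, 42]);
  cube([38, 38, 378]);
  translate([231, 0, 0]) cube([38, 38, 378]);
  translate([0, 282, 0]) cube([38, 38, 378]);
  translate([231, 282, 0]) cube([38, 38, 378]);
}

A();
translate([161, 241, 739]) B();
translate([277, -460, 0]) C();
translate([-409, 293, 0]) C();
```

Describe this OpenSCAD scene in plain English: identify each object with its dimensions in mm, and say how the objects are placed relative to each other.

A is a rectangular dining table. The top is 823×906×42 mm with its upper surface at z = 739 mm. It stands on four round legs of 88 mm diameter, each leg's bounding box inset 28 mm from the nearest pair of top edges, running from the floor to the underside of the top.

B is a chair: 501×424 mm seat, 27 mm thick, top at z = 425 mm, on four 45 mm square corner legs flush with the seat edges. A 34 mm thick backrest slab spans the full seat width, extending 414 mm above the seat top, its back face flush with the seat's +y edge.

C is a four-legged stool. The seat is 269×320 mm, 42 mm thick, top at z = 420 mm. It stands on four square legs, each 38×38 mm in cross-section, from z = 0 to the seat underside, each flush with a corner of the seat.

The chair is on top of the table, centred. Two stools sit around the table at the −y, −x sides.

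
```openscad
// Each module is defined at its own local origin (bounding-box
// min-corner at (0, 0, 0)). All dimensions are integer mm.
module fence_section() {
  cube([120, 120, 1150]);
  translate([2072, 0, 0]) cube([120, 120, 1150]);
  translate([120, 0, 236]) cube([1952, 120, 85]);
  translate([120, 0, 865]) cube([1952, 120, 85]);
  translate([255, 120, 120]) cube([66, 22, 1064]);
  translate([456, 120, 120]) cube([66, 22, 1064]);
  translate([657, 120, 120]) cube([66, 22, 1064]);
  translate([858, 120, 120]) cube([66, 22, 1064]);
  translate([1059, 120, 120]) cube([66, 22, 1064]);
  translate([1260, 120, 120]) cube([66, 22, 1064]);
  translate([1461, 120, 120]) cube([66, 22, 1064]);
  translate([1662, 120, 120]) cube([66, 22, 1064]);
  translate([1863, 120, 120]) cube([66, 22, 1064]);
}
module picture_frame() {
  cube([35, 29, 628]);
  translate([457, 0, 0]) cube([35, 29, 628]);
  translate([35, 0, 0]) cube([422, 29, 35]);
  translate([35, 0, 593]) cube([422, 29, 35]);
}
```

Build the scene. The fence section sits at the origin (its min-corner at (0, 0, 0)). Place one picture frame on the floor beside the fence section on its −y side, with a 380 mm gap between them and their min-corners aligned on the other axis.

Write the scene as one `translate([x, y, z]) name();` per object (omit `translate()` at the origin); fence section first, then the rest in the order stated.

fence_section();
translate([0, -409, 0]) picture_frame();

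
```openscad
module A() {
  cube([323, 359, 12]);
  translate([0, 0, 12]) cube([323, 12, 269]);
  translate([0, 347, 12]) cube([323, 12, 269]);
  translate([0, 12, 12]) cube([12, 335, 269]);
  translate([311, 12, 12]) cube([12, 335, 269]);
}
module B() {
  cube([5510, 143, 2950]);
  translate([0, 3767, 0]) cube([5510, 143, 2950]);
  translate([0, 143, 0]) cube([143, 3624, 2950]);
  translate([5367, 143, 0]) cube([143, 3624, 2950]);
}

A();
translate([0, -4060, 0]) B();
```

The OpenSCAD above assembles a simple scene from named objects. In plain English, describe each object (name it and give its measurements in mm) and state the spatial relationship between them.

A is an open storage box with external size 323×359×281 mm and wall thickness 12 mm (the base is also 12 mm thick). The base covers the whole footprint; the four walls stand on the base, with the y-facing walls full-width and the x-facing walls fitting between their inner faces.

B is the wall frame of a small rectangular building: four walls, each 2950 mm tall and 143 mm thick, enclosing a footprint 5510 mm (x) by 3910 mm (y) outside-to-outside, with no floor or roof. The front and back walls (the −y and +y sides) span the full width; the two side walls fit between them.

The house frame is on the floor beside the open box on its −y side.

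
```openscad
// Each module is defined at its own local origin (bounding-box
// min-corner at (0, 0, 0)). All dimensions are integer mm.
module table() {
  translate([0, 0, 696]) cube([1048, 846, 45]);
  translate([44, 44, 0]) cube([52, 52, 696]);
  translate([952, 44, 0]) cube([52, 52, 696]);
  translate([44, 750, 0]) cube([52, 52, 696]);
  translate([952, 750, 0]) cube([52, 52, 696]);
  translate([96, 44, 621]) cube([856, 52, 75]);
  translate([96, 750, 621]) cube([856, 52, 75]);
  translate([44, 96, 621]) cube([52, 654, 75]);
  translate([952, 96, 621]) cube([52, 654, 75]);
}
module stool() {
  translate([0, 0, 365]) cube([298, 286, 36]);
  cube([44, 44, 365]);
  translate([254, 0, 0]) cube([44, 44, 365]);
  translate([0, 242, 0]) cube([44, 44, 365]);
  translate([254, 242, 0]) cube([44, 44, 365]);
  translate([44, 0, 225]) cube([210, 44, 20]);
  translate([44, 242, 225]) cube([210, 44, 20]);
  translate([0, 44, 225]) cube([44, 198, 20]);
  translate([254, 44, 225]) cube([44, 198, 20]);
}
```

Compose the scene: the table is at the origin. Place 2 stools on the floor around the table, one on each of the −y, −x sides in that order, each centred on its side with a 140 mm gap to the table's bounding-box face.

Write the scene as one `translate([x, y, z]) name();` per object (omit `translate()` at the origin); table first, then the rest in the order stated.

table();
translate([375, -426, 0]) stool();
translate([-438, 280, 0]) stool();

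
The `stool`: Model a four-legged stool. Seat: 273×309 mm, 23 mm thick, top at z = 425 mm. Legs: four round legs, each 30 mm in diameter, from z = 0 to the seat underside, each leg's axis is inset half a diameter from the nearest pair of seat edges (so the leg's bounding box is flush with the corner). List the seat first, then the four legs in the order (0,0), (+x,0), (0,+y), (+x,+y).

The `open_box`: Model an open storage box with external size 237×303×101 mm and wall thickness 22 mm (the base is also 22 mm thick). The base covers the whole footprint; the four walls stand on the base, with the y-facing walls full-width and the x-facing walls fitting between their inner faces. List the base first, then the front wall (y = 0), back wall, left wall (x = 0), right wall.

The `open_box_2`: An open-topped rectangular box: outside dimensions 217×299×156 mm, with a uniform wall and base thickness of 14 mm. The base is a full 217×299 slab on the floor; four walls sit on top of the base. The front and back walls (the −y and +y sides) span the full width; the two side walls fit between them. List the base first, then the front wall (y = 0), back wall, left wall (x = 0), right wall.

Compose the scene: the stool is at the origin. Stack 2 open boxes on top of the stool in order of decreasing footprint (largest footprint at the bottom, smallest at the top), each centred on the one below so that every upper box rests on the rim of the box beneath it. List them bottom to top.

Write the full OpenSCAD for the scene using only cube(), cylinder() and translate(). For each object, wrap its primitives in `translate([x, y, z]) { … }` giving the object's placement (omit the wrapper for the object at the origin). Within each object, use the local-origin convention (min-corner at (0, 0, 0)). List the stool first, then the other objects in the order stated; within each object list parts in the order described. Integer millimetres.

translate([0, 0, 402]) cube([273, 309, 23]);
translate([15, 15, 0]) cylinder(h = 402, r = 15);
translate([258, 15, 0]) cylinder(h = 402, r = 15);
translate([15, 294, 0]) cylinder(h = 402, r = 15);
translate([258, 294, 0]) cylinder(h = 402, r = 15);
translate([18, 3, 425]) {
  cube([237, 303, 22]);
  translate([0, 0, 22]) cube([237, 22, 79]);
  translate([0, 281, 22]) cube([237, 22, 79]);
  translate([0, 22, 22]) cube([22, 259, 79]);
  translate([215, 22, 22]) cube([22, 259, 79]);
}
translate([28, 5, 526]) {
  cube([217, 299, 14]);
  translate([0, 0, 14]) cube([217, 14, 142]);
  translate([0, 285, 14]) cube([217, 14, 142]);
  translate([0, 14, 14]) cube([14, 271, 142]);
  translate([203, 14, 14]) cube([14, 271, 142]);
}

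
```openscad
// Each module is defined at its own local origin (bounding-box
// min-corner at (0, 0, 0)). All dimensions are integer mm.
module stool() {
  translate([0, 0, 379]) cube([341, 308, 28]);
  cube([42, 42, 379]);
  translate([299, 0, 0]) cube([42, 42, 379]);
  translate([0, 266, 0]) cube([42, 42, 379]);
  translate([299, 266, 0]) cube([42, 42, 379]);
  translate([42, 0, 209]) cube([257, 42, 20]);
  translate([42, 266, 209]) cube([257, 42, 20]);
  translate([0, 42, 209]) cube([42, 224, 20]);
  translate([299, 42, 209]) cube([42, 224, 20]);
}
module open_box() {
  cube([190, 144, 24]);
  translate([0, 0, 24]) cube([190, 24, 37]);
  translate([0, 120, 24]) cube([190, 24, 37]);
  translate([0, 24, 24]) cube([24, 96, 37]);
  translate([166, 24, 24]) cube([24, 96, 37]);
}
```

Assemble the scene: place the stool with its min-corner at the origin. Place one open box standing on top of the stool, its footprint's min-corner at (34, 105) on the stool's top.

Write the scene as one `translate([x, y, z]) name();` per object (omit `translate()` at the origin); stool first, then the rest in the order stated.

stool();
translate([34, 105, 407]) open_box();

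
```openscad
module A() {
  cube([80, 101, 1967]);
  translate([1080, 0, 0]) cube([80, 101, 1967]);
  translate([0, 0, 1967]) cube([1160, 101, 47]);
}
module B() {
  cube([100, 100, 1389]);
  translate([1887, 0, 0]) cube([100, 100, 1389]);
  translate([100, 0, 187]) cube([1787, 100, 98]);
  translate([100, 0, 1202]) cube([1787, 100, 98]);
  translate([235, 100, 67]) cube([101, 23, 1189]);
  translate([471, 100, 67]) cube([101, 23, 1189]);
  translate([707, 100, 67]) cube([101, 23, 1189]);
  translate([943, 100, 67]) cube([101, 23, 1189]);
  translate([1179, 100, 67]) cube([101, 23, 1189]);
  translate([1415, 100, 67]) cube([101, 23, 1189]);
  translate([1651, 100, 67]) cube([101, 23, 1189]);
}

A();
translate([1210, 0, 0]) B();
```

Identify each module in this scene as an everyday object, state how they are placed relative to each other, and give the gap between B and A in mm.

The fence section's nearest face is 50 mm from the door frame's +x face.

A is a door frame. B is a fence section. The fence section is on the floor beside the door frame on its +x side. The gap between the fence section and the door frame is 50 mm.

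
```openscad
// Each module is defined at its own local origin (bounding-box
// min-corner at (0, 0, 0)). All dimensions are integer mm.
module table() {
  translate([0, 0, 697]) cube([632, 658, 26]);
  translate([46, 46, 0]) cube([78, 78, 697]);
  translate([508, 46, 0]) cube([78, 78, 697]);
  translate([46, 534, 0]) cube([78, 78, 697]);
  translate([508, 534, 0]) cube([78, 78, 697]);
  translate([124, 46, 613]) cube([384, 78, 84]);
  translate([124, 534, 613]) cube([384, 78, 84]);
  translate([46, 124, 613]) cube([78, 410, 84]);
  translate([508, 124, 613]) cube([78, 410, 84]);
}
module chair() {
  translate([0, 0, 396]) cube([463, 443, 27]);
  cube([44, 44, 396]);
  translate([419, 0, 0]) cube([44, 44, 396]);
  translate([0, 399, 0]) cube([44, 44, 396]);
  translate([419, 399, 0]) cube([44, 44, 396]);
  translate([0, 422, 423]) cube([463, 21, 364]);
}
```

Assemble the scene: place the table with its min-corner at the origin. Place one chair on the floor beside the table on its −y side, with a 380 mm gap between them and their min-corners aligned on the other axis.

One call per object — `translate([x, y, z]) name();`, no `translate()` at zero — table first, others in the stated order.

table();
translate([0, -823, 0]) chair();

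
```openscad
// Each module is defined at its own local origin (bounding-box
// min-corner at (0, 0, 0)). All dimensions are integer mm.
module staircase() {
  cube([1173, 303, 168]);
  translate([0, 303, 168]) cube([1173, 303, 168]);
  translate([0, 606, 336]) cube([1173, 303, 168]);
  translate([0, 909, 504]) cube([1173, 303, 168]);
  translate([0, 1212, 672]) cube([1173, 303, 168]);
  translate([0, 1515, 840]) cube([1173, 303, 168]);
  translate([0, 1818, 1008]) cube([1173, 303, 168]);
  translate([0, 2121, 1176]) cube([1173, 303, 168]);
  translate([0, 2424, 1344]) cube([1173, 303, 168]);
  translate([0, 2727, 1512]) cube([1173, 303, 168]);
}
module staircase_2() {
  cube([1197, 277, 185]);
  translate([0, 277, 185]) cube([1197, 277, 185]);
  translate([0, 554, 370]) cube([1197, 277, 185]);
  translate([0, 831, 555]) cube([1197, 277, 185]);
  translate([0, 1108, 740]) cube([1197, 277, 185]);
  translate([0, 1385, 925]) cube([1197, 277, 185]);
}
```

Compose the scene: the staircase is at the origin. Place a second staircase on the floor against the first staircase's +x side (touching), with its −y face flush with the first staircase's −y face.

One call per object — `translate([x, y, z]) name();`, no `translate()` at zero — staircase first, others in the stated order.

staircase();
translate([1173, 0, 0]) staircase_2();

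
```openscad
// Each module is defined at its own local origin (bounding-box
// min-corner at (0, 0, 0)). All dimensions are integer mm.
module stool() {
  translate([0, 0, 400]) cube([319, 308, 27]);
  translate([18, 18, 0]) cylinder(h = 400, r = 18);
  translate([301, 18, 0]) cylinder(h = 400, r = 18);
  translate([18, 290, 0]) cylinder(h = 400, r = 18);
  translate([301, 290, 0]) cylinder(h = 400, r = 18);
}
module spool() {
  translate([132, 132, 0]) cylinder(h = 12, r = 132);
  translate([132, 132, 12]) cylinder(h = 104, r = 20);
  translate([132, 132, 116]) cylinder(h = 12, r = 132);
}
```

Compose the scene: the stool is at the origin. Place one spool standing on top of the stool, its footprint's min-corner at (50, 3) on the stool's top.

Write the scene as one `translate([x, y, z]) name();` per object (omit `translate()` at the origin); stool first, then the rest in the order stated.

stool();
translate([50, 3, 427]) spool();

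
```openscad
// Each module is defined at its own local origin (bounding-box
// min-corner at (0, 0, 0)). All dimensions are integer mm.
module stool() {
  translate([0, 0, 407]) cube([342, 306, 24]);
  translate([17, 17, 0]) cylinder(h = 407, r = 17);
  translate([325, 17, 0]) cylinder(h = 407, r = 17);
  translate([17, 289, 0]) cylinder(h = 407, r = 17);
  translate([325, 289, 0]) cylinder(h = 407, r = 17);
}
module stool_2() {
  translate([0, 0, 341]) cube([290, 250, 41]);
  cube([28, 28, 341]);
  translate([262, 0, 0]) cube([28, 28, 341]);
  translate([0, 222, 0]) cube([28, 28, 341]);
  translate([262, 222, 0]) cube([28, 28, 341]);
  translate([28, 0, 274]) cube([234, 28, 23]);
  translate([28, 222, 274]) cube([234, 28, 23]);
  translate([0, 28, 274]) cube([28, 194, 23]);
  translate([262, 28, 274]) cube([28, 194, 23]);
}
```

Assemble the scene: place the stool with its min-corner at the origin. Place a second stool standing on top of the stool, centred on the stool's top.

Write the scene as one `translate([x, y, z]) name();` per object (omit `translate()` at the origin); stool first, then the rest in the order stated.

stool();
translate([26, 28, 431]) stool_2();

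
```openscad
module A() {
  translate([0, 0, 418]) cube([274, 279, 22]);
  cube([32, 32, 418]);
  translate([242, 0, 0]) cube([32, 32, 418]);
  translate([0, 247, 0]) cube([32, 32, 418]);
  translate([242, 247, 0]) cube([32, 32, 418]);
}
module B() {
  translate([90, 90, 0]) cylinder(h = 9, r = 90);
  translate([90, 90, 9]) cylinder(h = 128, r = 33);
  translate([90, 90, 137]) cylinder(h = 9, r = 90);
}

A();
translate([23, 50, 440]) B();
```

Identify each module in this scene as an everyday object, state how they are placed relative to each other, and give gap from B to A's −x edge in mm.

A is a stool. B is a spool. The spool is on top of the stool. The gap from the spool to the stool's −x edge is 23 mm.

The spool's min-x is at 23; the stool's min-x is 0; gap = 23 mm.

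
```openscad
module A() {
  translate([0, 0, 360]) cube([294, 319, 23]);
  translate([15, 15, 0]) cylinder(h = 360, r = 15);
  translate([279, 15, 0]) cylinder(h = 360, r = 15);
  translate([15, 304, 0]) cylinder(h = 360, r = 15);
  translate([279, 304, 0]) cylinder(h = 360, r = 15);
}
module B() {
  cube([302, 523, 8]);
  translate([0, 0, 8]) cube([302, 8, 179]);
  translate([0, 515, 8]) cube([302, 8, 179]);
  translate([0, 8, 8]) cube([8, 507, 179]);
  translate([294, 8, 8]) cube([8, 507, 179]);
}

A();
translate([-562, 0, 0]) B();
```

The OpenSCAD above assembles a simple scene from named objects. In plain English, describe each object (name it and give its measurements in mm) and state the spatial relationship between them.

A is a four-legged stool. The seat is 294×319 mm, 23 mm thick, top at z = 383 mm. It stands on four round legs, each 30 mm in diameter, from z = 0 to the seat underside, each leg's axis is inset half a diameter from the nearest pair of seat edges (so the leg's bounding box is flush with the corner).

B is an open-topped rectangular box: outside dimensions 302×523×187 mm, with a uniform wall and base thickness of 8 mm. The base is a full 302×523 slab on the floor; four walls sit on top of the base. The front and back walls (the −y and +y sides) span the full width; the two side walls fit between them.

The open box is on the floor beside the stool on its −x side.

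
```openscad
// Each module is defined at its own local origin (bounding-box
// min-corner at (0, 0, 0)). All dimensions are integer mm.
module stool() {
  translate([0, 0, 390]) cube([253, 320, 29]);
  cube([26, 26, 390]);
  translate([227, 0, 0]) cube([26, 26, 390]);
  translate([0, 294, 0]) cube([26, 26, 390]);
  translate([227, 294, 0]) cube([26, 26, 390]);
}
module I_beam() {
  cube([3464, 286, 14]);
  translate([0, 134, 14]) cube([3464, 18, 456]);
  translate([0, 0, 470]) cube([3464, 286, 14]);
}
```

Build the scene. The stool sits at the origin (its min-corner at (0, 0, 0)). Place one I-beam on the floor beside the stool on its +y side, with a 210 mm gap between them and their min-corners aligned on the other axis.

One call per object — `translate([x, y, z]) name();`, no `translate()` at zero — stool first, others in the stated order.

stool();
translate([0, 530, 0]) I_beam();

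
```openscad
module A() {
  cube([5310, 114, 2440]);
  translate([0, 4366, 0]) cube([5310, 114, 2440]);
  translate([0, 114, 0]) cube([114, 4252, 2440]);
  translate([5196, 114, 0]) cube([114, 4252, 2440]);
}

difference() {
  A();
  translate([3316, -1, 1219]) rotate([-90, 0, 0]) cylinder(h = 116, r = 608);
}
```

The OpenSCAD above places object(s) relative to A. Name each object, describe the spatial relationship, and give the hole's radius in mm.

The subtracted cylinder has r = 608 mm.

A is a house frame. The house frame has a circular hole through its front wall. The hole's radius is 608 mm.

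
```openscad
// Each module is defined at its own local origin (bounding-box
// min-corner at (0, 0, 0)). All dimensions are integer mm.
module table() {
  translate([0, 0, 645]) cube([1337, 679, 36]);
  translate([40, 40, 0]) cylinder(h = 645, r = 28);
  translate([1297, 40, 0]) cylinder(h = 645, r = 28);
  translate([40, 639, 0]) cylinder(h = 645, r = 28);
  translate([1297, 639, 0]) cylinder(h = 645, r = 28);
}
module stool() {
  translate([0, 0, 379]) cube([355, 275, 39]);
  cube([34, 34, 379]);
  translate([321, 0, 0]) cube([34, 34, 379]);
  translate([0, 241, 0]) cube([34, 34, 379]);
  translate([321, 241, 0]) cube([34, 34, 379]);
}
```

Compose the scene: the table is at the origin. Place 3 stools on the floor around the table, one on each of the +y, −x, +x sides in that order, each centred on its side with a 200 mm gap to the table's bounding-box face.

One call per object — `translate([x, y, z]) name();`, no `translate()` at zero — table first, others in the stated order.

table();
translate([491, 879, 0]) stool();
translate([-555, 202, 0]) stool();
translate([1537, 202, 0]) stool();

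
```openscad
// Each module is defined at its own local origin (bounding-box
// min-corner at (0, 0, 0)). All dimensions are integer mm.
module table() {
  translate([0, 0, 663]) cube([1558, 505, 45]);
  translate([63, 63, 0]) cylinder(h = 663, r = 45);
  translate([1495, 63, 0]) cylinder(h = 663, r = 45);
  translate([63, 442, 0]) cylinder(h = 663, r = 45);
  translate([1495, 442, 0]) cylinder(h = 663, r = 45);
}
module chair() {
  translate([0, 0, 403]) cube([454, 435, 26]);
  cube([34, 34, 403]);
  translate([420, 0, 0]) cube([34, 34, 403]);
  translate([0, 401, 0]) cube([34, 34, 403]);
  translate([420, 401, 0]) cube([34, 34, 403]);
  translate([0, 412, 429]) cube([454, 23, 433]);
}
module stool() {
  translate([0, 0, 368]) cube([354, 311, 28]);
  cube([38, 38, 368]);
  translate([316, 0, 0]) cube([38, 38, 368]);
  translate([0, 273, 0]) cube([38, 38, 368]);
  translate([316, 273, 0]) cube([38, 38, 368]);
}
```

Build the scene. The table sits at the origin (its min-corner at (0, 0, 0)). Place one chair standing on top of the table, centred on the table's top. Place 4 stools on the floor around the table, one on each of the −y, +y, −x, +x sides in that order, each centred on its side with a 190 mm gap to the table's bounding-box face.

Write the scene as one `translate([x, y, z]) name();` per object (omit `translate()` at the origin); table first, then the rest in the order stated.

table();
translate([552, 35, 708]) chair();
translate([602, -501, 0]) stool();
translate([602, 695, 0]) stool();
translate([-544, 97, 0]) stool();
translate([1748, 97, 0]) stool();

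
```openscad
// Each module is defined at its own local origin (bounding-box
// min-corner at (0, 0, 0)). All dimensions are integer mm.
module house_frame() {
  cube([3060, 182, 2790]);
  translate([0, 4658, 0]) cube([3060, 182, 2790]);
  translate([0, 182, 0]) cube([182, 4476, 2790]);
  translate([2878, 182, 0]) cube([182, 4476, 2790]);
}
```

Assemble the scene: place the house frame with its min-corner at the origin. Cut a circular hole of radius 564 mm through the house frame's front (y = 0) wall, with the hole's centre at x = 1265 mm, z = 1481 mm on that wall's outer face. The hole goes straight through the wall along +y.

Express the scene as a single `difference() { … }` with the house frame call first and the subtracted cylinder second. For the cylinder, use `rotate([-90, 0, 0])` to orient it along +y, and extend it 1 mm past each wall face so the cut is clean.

difference() {
  house_frame();
  translate([1265, -1, 1481]) rotate([-90, 0, 0]) cylinder(h = 184, r = 564);
}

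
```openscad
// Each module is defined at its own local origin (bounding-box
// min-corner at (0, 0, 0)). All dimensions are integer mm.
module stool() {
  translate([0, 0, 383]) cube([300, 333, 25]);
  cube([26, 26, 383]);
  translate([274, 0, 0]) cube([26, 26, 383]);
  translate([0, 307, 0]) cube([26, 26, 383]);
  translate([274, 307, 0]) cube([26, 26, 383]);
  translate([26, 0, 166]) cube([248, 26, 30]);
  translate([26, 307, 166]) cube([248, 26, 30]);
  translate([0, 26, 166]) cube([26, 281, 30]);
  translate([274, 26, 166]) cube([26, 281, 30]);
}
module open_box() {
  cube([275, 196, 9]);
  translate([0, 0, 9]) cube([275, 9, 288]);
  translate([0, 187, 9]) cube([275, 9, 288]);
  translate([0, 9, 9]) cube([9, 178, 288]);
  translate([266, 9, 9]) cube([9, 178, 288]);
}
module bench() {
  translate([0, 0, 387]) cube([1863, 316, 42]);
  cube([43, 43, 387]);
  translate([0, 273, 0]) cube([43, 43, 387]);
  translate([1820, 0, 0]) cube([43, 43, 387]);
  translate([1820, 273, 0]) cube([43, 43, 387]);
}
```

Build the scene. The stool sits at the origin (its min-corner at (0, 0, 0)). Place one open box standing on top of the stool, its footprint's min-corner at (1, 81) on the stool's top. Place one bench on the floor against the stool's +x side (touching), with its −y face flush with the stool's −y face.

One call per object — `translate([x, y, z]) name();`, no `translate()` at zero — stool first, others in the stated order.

stool();
translate([1, 81, 408]) open_box();
translate([300, 0, 0]) bench();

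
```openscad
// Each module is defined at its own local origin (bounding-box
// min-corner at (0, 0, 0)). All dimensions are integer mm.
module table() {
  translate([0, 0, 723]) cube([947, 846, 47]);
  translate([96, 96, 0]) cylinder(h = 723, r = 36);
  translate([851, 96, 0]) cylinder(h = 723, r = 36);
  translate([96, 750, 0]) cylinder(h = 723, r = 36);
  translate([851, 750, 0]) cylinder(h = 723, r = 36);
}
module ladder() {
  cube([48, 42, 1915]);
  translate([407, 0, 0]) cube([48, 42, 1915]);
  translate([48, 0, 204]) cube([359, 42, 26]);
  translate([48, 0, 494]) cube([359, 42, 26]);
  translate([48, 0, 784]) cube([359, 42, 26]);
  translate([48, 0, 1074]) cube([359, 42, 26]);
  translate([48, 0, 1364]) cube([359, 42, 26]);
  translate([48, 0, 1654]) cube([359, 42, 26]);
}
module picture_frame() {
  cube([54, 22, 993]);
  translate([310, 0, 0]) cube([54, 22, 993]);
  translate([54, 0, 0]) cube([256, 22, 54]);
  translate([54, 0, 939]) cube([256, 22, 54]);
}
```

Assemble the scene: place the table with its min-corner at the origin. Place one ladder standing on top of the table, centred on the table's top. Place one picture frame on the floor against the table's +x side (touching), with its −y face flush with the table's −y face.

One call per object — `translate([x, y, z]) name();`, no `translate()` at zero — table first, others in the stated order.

table();
translate([246, 402, 770]) ladder();
translate([947, 0, 0]) picture_frame();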